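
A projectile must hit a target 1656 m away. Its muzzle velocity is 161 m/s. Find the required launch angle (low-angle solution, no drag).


sin(2*theta) = R*g/v0^2 = 1656*9.81/161^2 = 0.626726, theta = arcsin(0.626726)/2 = 19.4°

19.4 degrees


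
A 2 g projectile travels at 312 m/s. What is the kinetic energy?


E = 0.5*m*v^2 = 0.5*0.002*312^2 = 97.34 J

97.34 J


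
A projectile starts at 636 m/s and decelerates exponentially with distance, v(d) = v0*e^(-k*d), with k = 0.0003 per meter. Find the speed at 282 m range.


v = v0*exp(-k*d) = 636*exp(-0.0003*282) = 584.4 m/s

584.4 m/s


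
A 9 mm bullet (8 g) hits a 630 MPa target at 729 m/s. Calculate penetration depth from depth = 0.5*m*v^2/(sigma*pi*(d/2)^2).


A = pi*(d/2)^2 = pi*(9/2)^2 = 63.6173 mm^2
E = 0.5*m*v^2 = 0.5*0.008*729^2 = 2125.76 J
depth = E/(sigma*A) = 2125.76 J / (630 MPa * 63.6173 mm^2) = 2125.76/(630 * 63.6173) m = 0.0530395 m ≈ 53.04 mm

53.04 mm


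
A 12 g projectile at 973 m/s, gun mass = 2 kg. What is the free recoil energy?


v_r = m_p*v_p/m_gun = 0.012*973/2 = 5.838 m/s, E_r = 0.5*m_gun*v_r^2 = 0.5*2*5.838^2 = 34.08 J

34.08 J


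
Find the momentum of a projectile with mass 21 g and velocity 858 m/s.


p = m*v = 0.021*858 = 18.02 kg·m/s

18.02 kg·m/s


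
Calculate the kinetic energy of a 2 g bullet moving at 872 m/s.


E = 0.5*m*v^2 = 0.5*0.002*872^2 = 760.4 J

760.4 J


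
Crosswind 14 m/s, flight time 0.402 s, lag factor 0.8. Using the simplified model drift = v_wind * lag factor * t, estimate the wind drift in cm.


drift = v_wind * lag * t = 14 * 0.8 * 0.402 = 4.5024 m ≈ 450.2 cm

450.2 cm


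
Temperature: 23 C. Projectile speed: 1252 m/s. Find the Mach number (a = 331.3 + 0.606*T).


a = 331.3 + 0.606*(23) = 345.238 m/s
M = v/a = 1252/345.238 = 3.626

3.626


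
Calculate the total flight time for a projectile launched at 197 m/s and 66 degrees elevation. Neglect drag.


T = 2*v0*sin(theta)/g = 2*197*sin(66°)/9.81 = 36.69 s

36.69 s


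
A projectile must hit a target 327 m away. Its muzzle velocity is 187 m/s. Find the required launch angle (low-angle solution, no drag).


sin(2*theta) = R*g/v0^2 = 327*9.81/187^2 = 0.0917347, theta = arcsin(0.0917347)/2 = 2.632°

2.632 degrees


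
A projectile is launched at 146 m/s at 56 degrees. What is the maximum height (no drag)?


H = (v0*sin(theta))^2 / (2g) = (146*sin(56°))^2 / (2*9.81) = 746.7 m

746.7 m


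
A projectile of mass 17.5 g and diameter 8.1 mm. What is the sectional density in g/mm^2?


SD = m/d^2 = 17.5/8.1^2 = 0.2667 g/mm^2

0.2667 g/mm^2


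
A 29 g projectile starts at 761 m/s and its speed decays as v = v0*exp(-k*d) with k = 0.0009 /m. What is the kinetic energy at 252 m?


v = v0*exp(-k*d) = 761*exp(-0.0009*252) = 606.578 m/s
E = 0.5*m*v^2 = 0.5*0.029*606.578^2 = 5335 J

5335 J


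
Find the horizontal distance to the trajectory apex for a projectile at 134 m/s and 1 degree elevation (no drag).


R = v0^2*sin(2*theta)/g = 134^2*sin(2*1°)/9.81 = 63.8792 m
apex_dist = R/2 = 63.8792/2 = 31.94 m

31.94 m


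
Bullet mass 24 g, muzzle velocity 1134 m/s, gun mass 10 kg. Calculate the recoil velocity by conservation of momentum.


v_recoil = m_p * v_p / m_gun = 0.024 * 1134 / 10 = 2.722 m/s

2.722 m/s


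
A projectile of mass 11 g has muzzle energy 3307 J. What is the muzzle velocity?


v = sqrt(2*E/m) = sqrt(2*3307/0.011) = 775.4 m/s

775.4 m/s


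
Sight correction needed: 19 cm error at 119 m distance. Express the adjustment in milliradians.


1 mrad subtends 1 cm per 10 m of range, so adj = error_cm / (dist_m / 10) = 19 / (119/10) = 1.597 mrad

1.597 mrad


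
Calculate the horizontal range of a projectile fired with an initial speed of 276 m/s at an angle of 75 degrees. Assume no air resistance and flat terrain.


R = v0^2 * sin(2*theta) / g = 276^2 * sin(2*75°) / 9.81 = 3883 m

3883 m


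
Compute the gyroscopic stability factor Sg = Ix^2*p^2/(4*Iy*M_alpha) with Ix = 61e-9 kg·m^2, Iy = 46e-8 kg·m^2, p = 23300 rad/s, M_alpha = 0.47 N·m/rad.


Sg = Ix^2 * p^2 / (4 * Iy * M_alpha) = (61e-9)^2 * 23300^2 / (4 * 46e-8 * 0.47) = 2.336

2.336


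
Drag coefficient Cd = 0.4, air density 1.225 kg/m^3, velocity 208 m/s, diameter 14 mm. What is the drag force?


A = pi*(d/2)^2 = pi*(14/2000)^2 = 1.53938e-04 m^2
Fd = 0.5*Cd*rho*A*v^2 = 0.5*0.4*1.225*1.53938e-04*208^2 = 1.632 N

1.632 N


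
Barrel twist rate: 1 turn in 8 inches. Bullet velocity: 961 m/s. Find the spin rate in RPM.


twist_m = 8*0.0254 = 0.2032 m
spin = v/twist = 961/0.2032 = 4729.331 rev/s
RPM = spin*60 = 4729.331*60 ≈ 283760 RPM

283760 RPM


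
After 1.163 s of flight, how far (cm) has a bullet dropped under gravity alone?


drop = 0.5*g*t^2 = 0.5*9.81*1.163^2 = 6.63435 m ≈ 663.4 cm

663.4 cm


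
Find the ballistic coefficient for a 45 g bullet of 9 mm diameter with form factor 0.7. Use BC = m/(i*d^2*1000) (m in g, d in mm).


BC = m/(i*d^2*1000) = 45/(0.7 * 9^2 * 1000) = 0.0007937

0.0007937


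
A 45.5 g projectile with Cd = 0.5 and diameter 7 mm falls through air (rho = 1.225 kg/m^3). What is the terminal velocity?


A = pi*(d/2)^2 = pi*(7/2000)^2 = 3.84845e-05 m^2
vt = sqrt(2mg/(Cd*rho*A)) = sqrt(2*0.0455*9.81/(0.5 * 1.225 * 3.84845e-05)) = 194.6 m/s

194.6 m/s


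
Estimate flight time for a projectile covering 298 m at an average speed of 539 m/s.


t = d/v = 298/539 = 0.5529 s

0.5529 s


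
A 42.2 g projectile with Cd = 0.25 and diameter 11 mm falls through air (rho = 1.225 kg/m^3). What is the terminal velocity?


A = pi*(d/2)^2 = pi*(11/2000)^2 = 9.50332e-05 m^2
vt = sqrt(2mg/(Cd*rho*A)) = sqrt(2*0.0422*9.81/(0.25 * 1.225 * 9.50332e-05)) = 168.7 m/s

168.7 m/s


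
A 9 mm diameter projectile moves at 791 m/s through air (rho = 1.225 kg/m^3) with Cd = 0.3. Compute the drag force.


A = pi*(d/2)^2 = pi*(9/2000)^2 = 6.36173e-05 m^2
Fd = 0.5*Cd*rho*A*v^2 = 0.5*0.3*1.225*6.36173e-05*791^2 = 7.314 N

7.314 N


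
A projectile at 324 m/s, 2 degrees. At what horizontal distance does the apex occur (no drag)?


R = v0^2*sin(2*theta)/g = 324^2*sin(2*2°)/9.81 = 746.458 m
apex_dist = R/2 = 746.458/2 = 373.2 m

373.2 m


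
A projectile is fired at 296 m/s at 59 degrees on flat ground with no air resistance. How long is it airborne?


T = 2*v0*sin(theta)/g = 2*296*sin(59°)/9.81 = 51.73 s

51.73 s


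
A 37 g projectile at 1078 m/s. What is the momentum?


p = m*v = 0.037*1078 = 39.89 kg·m/s

39.89 kg·m/s


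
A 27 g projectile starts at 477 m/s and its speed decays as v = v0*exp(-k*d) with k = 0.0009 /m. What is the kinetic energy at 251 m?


v = v0*exp(-k*d) = 477*exp(-0.0009*251) = 380.55 m/s
E = 0.5*m*v^2 = 0.5*0.027*380.55^2 = 1955 J

1955 J


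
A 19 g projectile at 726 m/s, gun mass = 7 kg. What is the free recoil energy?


v_r = m_p*v_p/m_gun = 0.019*726/7 = 1.97057 m/s, E_r = 0.5*m_gun*v_r^2 = 0.5*7*1.97057^2 = 13.59 J

13.59 J


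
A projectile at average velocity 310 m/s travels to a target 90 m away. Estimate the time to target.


t = d/v = 90/310 = 0.2903 s

0.2903 s


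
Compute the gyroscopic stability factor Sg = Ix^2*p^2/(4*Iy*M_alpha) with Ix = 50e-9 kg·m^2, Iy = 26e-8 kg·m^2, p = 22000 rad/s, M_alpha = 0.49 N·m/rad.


Sg = Ix^2 * p^2 / (4 * Iy * M_alpha) = (50e-9)^2 * 22000^2 / (4 * 26e-8 * 0.49) = 2.374

2.374


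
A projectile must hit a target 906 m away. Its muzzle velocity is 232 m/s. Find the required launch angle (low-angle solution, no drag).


sin(2*theta) = R*g/v0^2 = 906*9.81/232^2 = 0.165128, theta = arcsin(0.165128)/2 = 4.752°

4.752 degrees


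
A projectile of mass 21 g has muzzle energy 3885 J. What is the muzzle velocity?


v = sqrt(2*E/m) = sqrt(2*3885/0.021) = 608.3 m/s

608.3 m/s


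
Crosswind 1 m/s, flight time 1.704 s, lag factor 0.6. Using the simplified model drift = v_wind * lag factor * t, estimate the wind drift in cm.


drift = v_wind * lag * t = 1 * 0.6 * 1.704 = 1.0224 m ≈ 102.2 cm

102.2 cm


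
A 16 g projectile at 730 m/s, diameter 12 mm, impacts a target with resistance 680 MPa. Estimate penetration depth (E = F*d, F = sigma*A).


A = pi*(d/2)^2 = pi*(12/2)^2 = 113.097 mm^2
E = 0.5*m*v^2 = 0.5*0.016*730^2 = 4263.2 J
depth = E/(sigma*A) = 4263.2 J / (680 MPa * 113.097 mm^2) = 4263.2/(680 * 113.097) m = 0.0554338 m ≈ 55.43 mm

55.43 mm


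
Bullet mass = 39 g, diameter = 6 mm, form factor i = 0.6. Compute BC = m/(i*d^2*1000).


BC = m/(i*d^2*1000) = 39/(0.6 * 6^2 * 1000) = 0.001806

0.001806


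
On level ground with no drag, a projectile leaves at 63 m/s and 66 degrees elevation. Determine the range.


R = v0^2 * sin(2*theta) / g = 63^2 * sin(2*66°) / 9.81 = 300.7 m

300.7 m


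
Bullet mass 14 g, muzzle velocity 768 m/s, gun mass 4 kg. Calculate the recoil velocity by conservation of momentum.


v_recoil = m_p * v_p / m_gun = 0.014 * 768 / 4 = 2.688 m/s

2.688 m/s


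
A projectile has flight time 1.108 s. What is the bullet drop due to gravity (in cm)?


drop = 0.5*g*t^2 = 0.5*9.81*1.108^2 = 6.02169 m ≈ 602.2 cm

602.2 cm


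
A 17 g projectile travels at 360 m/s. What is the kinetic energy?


E = 0.5*m*v^2 = 0.5*0.017*360^2 = 1102 J

1102 J


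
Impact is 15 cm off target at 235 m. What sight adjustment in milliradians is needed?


1 mrad subtends 1 cm per 10 m of range, so adj = error_cm / (dist_m / 10) = 15 / (235/10) = 0.6383 mrad

0.6383 mrad


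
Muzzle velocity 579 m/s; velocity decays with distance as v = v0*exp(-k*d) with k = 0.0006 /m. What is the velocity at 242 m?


v = v0*exp(-k*d) = 579*exp(-0.0006*242) = 500.7 m/s

500.7 m/s


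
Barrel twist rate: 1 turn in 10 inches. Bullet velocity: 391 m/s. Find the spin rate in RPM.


twist_m = 10*0.0254 = 0.254 m
spin = v/twist = 391/0.254 = 1539.37 rev/s
RPM = spin*60 = 1539.37*60 ≈ 92362 RPM

92362 RPM


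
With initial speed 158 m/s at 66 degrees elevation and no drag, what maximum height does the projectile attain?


H = (v0*sin(theta))^2 / (2g) = (158*sin(66°))^2 / (2*9.81) = 1062 m

1062 m


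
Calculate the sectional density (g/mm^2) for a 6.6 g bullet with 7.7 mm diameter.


SD = m/d^2 = 6.6/7.7^2 = 0.1113 g/mm^2

0.1113 g/mm^2


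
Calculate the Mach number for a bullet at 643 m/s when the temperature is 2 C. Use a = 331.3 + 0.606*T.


a = 331.3 + 0.606*(2) = 332.512 m/s
M = v/a = 643/332.512 = 1.934

1.934


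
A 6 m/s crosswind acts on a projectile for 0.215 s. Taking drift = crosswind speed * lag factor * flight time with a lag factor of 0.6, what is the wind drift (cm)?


drift = v_wind * lag * t = 6 * 0.6 * 0.215 = 0.774 m ≈ 77.4 cm

77.4 cm


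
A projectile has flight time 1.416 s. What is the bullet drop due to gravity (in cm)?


drop = 0.5*g*t^2 = 0.5*9.81*1.416^2 = 9.8348 m ≈ 983.5 cm

983.5 cm


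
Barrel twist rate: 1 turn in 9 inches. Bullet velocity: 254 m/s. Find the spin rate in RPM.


twist_m = 9*0.0254 = 0.2286 m
spin = v/twist = 254/0.2286 = 1111.111 rev/s
RPM = spin*60 = 1111.111*60 ≈ 66667 RPM

66667 RPM


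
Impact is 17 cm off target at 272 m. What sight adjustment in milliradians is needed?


1 mrad subtends 1 cm per 10 m of range, so adj = error_cm / (dist_m / 10) = 17 / (272/10) = 0.625 mrad

0.625 mrad


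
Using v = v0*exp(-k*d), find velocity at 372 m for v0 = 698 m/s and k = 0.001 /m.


v = v0*exp(-k*d) = 698*exp(-0.001*372) = 481.2 m/s

481.2 m/s


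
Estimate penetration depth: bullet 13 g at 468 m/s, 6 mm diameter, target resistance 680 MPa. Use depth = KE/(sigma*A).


A = pi*(d/2)^2 = pi*(6/2)^2 = 28.2743 mm^2
E = 0.5*m*v^2 = 0.5*0.013*468^2 = 1423.66 J
depth = E/(sigma*A) = 1423.66 J / (680 MPa * 28.2743 mm^2) = 1423.66/(680 * 28.2743) m = 0.0740464 m ≈ 74.05 mm

74.05 mm


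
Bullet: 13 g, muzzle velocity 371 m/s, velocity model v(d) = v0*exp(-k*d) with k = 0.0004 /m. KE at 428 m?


v = v0*exp(-k*d) = 371*exp(-0.0004*428) = 312.624 m/s
E = 0.5*m*v^2 = 0.5*0.013*312.624^2 = 635.3 J

635.3 J


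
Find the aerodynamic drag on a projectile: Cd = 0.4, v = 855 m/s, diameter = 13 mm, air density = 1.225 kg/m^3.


A = pi*(d/2)^2 = pi*(13/2000)^2 = 1.32732e-04 m^2
Fd = 0.5*Cd*rho*A*v^2 = 0.5*0.4*1.225*1.32732e-04*855^2 = 23.77 N

23.77 N


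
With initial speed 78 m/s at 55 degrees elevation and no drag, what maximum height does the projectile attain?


H = (v0*sin(theta))^2 / (2g) = (78*sin(55°))^2 / (2*9.81) = 208.1 m

208.1 m


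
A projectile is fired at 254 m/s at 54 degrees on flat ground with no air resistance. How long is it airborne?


T = 2*v0*sin(theta)/g = 2*254*sin(54°)/9.81 = 41.89 s

41.89 s


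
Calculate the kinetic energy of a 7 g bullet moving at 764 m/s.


E = 0.5*m*v^2 = 0.5*0.007*764^2 = 2043 J

2043 J


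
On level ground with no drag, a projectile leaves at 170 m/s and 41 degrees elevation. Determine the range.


R = v0^2 * sin(2*theta) / g = 170^2 * sin(2*41°) / 9.81 = 2917 m

2917 m


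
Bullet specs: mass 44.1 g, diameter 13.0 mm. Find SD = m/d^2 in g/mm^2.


SD = m/d^2 = 44.1/13.0^2 = 0.2609 g/mm^2

0.2609 g/mm^2


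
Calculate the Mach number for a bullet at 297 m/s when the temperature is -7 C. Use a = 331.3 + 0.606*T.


a = 331.3 + 0.606*(-7) = 327.058 m/s
M = v/a = 297/327.058 = 0.9081

0.9081


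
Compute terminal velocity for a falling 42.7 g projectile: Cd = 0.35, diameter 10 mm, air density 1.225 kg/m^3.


A = pi*(d/2)^2 = pi*(10/2000)^2 = 7.85398e-05 m^2
vt = sqrt(2mg/(Cd*rho*A)) = sqrt(2*0.0427*9.81/(0.35 * 1.225 * 7.85398e-05)) = 157.7 m/s

157.7 m/s


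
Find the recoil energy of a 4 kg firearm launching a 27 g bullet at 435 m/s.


v_r = m_p*v_p/m_gun = 0.027*435/4 = 2.93625 m/s, E_r = 0.5*m_gun*v_r^2 = 0.5*4*2.93625^2 = 17.24 J

17.24 J


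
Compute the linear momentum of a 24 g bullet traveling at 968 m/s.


p = m*v = 0.024*968 = 23.23 kg·m/s

23.23 kg·m/s


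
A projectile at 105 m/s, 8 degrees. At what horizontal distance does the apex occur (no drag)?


R = v0^2*sin(2*theta)/g = 105^2*sin(2*8°)/9.81 = 309.776 m
apex_dist = R/2 = 309.776/2 = 154.9 m

154.9 m


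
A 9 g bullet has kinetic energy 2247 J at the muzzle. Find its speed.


v = sqrt(2*E/m) = sqrt(2*2247/0.009) = 706.6 m/s

706.6 m/s


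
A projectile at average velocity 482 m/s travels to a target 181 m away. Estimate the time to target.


t = d/v = 181/482 = 0.3755 s

0.3755 s


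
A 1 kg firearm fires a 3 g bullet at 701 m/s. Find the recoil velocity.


v_recoil = m_p * v_p / m_gun = 0.003 * 701 / 1 = 2.103 m/s

2.103 m/s


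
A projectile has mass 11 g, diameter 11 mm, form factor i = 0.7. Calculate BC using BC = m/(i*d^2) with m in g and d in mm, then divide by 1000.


BC = m/(i*d^2*1000) = 11/(0.7 * 11^2 * 1000) = 0.0001299

0.0001299


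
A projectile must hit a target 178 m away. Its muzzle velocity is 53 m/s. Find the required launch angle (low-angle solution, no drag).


sin(2*theta) = R*g/v0^2 = 178*9.81/53^2 = 0.621638, theta = arcsin(0.621638)/2 = 19.22°

19.22 degrees


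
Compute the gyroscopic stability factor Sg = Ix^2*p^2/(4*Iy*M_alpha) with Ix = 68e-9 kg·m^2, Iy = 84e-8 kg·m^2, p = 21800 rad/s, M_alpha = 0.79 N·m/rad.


Sg = Ix^2 * p^2 / (4 * Iy * M_alpha) = (68e-9)^2 * 21800^2 / (4 * 84e-8 * 0.79) = 0.8279

0.8279


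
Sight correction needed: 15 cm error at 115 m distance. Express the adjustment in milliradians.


1 mrad subtends 1 cm per 10 m of range, so adj = error_cm / (dist_m / 10) = 15 / (115/10) = 1.304 mrad

1.304 mrad


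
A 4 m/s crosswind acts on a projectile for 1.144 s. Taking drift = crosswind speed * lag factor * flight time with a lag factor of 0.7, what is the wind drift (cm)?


drift = v_wind * lag * t = 4 * 0.7 * 1.144 = 3.2032 m ≈ 320.3 cm

320.3 cm


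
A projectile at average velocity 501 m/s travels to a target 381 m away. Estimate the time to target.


t = d/v = 381/501 = 0.7605 s

0.7605 s


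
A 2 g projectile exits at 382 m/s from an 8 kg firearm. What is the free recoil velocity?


v_recoil = m_p * v_p / m_gun = 0.002 * 382 / 8 = 0.0955 m/s

0.0955 m/s


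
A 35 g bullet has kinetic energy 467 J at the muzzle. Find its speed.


v = sqrt(2*E/m) = sqrt(2*467/0.035) = 163.4 m/s

163.4 m/s


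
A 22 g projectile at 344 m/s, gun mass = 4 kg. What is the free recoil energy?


v_r = m_p*v_p/m_gun = 0.022*344/4 = 1.892 m/s, E_r = 0.5*m_gun*v_r^2 = 0.5*4*1.892^2 = 7.159 J

7.159 J


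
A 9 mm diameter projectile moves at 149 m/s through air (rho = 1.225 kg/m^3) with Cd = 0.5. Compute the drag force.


A = pi*(d/2)^2 = pi*(9/2000)^2 = 6.36173e-05 m^2
Fd = 0.5*Cd*rho*A*v^2 = 0.5*0.5*1.225*6.36173e-05*149^2 = 0.4325 N

0.4325 N


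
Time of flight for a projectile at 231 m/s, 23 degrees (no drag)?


T = 2*v0*sin(theta)/g = 2*231*sin(23°)/9.81 = 18.4 s

18.4 s


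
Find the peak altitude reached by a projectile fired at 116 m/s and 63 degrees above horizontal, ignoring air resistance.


H = (v0*sin(theta))^2 / (2g) = (116*sin(63°))^2 / (2*9.81) = 544.5 m

544.5 m


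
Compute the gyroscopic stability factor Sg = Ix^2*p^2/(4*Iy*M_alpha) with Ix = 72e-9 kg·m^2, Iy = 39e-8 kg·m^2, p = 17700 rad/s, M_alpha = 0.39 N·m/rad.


Sg = Ix^2 * p^2 / (4 * Iy * M_alpha) = (72e-9)^2 * 17700^2 / (4 * 39e-8 * 0.39) = 2.669

2.669


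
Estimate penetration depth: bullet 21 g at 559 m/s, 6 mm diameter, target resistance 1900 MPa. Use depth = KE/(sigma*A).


A = pi*(d/2)^2 = pi*(6/2)^2 = 28.2743 mm^2
E = 0.5*m*v^2 = 0.5*0.021*559^2 = 3281.05 J
depth = E/(sigma*A) = 3281.05 J / (1900 MPa * 28.2743 mm^2) = 3281.05/(1900 * 28.2743) m = 0.0610755 m ≈ 61.08 mm

61.08 mm


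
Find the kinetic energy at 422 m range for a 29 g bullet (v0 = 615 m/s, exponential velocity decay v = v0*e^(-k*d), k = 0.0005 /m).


v = v0*exp(-k*d) = 615*exp(-0.0005*422) = 498.011 m/s
E = 0.5*m*v^2 = 0.5*0.029*498.011^2 = 3596 J

3596 J


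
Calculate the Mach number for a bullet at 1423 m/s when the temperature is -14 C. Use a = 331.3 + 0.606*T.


a = 331.3 + 0.606*(-14) = 322.816 m/s
M = v/a = 1423/322.816 = 4.408

4.408


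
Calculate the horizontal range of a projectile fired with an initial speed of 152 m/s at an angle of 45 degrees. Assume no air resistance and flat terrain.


R = v0^2 * sin(2*theta) / g = 152^2 * sin(2*45°) / 9.81 = 2355 m

2355 m


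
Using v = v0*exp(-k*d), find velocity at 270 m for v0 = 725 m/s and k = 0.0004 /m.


v = v0*exp(-k*d) = 725*exp(-0.0004*270) = 650.8 m/s

650.8 m/s


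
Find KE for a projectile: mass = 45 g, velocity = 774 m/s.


E = 0.5*m*v^2 = 0.5*0.045*774^2 = 13479 J

13479 J


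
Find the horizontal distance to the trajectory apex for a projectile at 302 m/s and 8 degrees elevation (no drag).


R = v0^2*sin(2*theta)/g = 302^2*sin(2*8°)/9.81 = 2562.61 m
apex_dist = R/2 = 2562.61/2 = 1281 m

1281 m


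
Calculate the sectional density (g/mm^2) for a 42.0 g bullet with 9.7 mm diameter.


SD = m/d^2 = 42.0/9.7^2 = 0.4464 g/mm^2

0.4464 g/mm^2


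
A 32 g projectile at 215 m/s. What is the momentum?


p = m*v = 0.032*215 = 6.88 kg·m/s

6.88 kg·m/s


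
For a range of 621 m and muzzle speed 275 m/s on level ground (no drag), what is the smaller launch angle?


sin(2*theta) = R*g/v0^2 = 621*9.81/275^2 = 0.0805555, theta = arcsin(0.0805555)/2 = 2.31°

2.31 degrees


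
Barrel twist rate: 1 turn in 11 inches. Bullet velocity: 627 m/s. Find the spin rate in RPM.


twist_m = 11*0.0254 = 0.2794 m
spin = v/twist = 627/0.2794 = 2244.094 rev/s
RPM = spin*60 = 2244.094*60 ≈ 134646 RPM

134646 RPM


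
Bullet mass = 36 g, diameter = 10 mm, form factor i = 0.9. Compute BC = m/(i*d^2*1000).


BC = m/(i*d^2*1000) = 36/(0.9 * 10^2 * 1000) = 0.0004

0.0004


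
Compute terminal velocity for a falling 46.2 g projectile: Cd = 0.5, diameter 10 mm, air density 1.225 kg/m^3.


A = pi*(d/2)^2 = pi*(10/2000)^2 = 7.85398e-05 m^2
vt = sqrt(2mg/(Cd*rho*A)) = sqrt(2*0.0462*9.81/(0.5 * 1.225 * 7.85398e-05)) = 137.3 m/s

137.3 m/s


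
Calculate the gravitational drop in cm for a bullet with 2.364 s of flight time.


drop = 0.5*g*t^2 = 0.5*9.81*2.364^2 = 27.4116 m ≈ 2741 cm

2741 cm


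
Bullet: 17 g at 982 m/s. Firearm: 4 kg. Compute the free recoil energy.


v_r = m_p*v_p/m_gun = 0.017*982/4 = 4.1735 m/s, E_r = 0.5*m_gun*v_r^2 = 0.5*4*4.1735^2 = 34.84 J

34.84 J


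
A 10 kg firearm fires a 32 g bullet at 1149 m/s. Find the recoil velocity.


v_recoil = m_p * v_p / m_gun = 0.032 * 1149 / 10 = 3.677 m/s

3.677 m/s


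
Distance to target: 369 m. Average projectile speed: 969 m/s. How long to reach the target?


t = d/v = 369/969 = 0.3808 s

0.3808 s


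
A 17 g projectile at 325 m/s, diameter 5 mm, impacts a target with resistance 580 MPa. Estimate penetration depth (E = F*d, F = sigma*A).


A = pi*(d/2)^2 = pi*(5/2)^2 = 19.635 mm^2
E = 0.5*m*v^2 = 0.5*0.017*325^2 = 897.813 J
depth = E/(sigma*A) = 897.813 J / (580 MPa * 19.635 mm^2) = 897.813/(580 * 19.635) m = 0.0788366 m ≈ 78.84 mm

78.84 mm


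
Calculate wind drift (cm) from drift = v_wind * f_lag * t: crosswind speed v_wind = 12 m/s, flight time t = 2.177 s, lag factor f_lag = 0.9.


drift = v_wind * lag * t = 12 * 0.9 * 2.177 = 23.5116 m ≈ 2351 cm

2351 cm


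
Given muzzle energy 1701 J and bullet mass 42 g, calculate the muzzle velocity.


v = sqrt(2*E/m) = sqrt(2*1701/0.042) = 284.6 m/s

284.6 m/s


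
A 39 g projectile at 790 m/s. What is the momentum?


p = m*v = 0.039*790 = 30.81 kg·m/s

30.81 kg·m/s


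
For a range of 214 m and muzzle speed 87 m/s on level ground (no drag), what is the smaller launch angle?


sin(2*theta) = R*g/v0^2 = 214*9.81/87^2 = 0.27736, theta = arcsin(0.27736)/2 = 8.051°

8.051 degrees


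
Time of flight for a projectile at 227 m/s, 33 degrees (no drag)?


T = 2*v0*sin(theta)/g = 2*227*sin(33°)/9.81 = 25.21 s

25.21 s


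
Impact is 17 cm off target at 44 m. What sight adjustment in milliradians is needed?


1 mrad subtends 1 cm per 10 m of range, so adj = error_cm / (dist_m / 10) = 17 / (44/10) = 3.864 mrad

3.864 mrad


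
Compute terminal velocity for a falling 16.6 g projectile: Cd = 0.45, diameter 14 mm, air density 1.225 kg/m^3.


A = pi*(d/2)^2 = pi*(14/2000)^2 = 1.53938e-04 m^2
vt = sqrt(2mg/(Cd*rho*A)) = sqrt(2*0.0166*9.81/(0.45 * 1.225 * 1.53938e-04)) = 61.95 m/s

61.95 m/s


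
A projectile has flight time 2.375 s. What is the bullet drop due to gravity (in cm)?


drop = 0.5*g*t^2 = 0.5*9.81*2.375^2 = 27.6673 m ≈ 2767 cm

2767 cm


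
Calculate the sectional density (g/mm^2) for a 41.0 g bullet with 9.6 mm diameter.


SD = m/d^2 = 41.0/9.6^2 = 0.4449 g/mm^2

0.4449 g/mm^2


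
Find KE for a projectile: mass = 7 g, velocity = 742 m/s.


E = 0.5*m*v^2 = 0.5*0.007*742^2 = 1927 J

1927 J


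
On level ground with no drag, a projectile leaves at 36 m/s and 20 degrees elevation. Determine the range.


R = v0^2 * sin(2*theta) / g = 36^2 * sin(2*20°) / 9.81 = 84.92 m

84.92 m


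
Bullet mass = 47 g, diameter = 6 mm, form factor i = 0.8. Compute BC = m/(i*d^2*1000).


BC = m/(i*d^2*1000) = 47/(0.8 * 6^2 * 1000) = 0.001632

0.001632


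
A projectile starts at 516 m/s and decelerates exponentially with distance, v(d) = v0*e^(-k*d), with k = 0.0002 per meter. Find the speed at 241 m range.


v = v0*exp(-k*d) = 516*exp(-0.0002*241) = 491.7 m/s

491.7 m/s


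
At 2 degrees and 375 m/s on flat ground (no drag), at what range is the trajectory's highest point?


R = v0^2*sin(2*theta)/g = 375^2*sin(2*2°)/9.81 = 999.949 m
apex_dist = R/2 = 999.949/2 = 500 m

500 m


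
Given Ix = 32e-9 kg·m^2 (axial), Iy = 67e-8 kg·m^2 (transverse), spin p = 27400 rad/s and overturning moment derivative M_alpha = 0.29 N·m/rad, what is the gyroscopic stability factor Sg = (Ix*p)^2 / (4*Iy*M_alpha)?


Sg = Ix^2 * p^2 / (4 * Iy * M_alpha) = (32e-9)^2 * 27400^2 / (4 * 67e-8 * 0.29) = 0.9892

0.9892


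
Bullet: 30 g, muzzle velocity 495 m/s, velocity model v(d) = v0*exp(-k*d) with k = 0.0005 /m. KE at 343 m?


v = v0*exp(-k*d) = 495*exp(-0.0005*343) = 416.988 m/s
E = 0.5*m*v^2 = 0.5*0.03*416.988^2 = 2608 J

2608 J


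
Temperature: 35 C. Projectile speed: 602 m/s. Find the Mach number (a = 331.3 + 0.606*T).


a = 331.3 + 0.606*(35) = 352.51 m/s
M = v/a = 602/352.51 = 1.708

1.708


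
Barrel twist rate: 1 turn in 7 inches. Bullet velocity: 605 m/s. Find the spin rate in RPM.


twist_m = 7*0.0254 = 0.1778 m
spin = v/twist = 605/0.1778 = 3402.7 rev/s
RPM = spin*60 = 3402.7*60 ≈ 204162 RPM

204162 RPM


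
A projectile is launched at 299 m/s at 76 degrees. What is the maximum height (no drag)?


H = (v0*sin(theta))^2 / (2g) = (299*sin(76°))^2 / (2*9.81) = 4290 m

4290 m


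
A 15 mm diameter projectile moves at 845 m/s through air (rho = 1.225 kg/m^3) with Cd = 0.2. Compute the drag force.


A = pi*(d/2)^2 = pi*(15/2000)^2 = 1.76715e-04 m^2
Fd = 0.5*Cd*rho*A*v^2 = 0.5*0.2*1.225*1.76715e-04*845^2 = 15.46 N

15.46 N


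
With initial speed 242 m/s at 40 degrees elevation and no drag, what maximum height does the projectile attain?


H = (v0*sin(theta))^2 / (2g) = (242*sin(40°))^2 / (2*9.81) = 1233 m

1233 m


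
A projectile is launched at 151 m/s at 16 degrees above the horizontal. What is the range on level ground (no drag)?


R = v0^2 * sin(2*theta) / g = 151^2 * sin(2*16°) / 9.81 = 1232 m

1232 m


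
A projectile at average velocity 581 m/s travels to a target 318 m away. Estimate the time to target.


t = d/v = 318/581 = 0.5473 s

0.5473 s


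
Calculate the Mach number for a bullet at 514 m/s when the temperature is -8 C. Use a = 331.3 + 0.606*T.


a = 331.3 + 0.606*(-8) = 326.452 m/s
M = v/a = 514/326.452 = 1.575

1.575


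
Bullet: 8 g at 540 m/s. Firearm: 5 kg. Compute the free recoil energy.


v_r = m_p*v_p/m_gun = 0.008*540/5 = 0.864 m/s, E_r = 0.5*m_gun*v_r^2 = 0.5*5*0.864^2 = 1.866 J

1.866 J


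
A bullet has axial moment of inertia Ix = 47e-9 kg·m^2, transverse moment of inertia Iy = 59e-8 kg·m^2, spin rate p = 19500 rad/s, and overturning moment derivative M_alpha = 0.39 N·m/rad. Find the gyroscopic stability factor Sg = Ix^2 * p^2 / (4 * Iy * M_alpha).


Sg = Ix^2 * p^2 / (4 * Iy * M_alpha) = (47e-9)^2 * 19500^2 / (4 * 59e-8 * 0.39) = 0.9126

0.9126


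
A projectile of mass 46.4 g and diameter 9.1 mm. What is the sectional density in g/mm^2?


SD = m/d^2 = 46.4/9.1^2 = 0.5603 g/mm^2

0.5603 g/mm^2


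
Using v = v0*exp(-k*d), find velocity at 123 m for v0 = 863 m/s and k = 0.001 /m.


v = v0*exp(-k*d) = 863*exp(-0.001*123) = 763.1 m/s

763.1 m/s


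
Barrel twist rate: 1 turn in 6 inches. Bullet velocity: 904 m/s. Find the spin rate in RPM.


twist_m = 6*0.0254 = 0.1524 m
spin = v/twist = 904/0.1524 = 5931.759 rev/s
RPM = spin*60 = 5931.759*60 ≈ 355906 RPM

355906 RPM


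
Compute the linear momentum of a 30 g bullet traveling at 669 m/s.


p = m*v = 0.03*669 = 20.07 kg·m/s

20.07 kg·m/s


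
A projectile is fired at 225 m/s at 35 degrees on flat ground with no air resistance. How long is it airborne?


T = 2*v0*sin(theta)/g = 2*225*sin(35°)/9.81 = 26.31 s

26.31 s


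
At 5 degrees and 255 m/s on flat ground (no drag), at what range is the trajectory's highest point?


R = v0^2*sin(2*theta)/g = 255^2*sin(2*5°)/9.81 = 1151.02 m
apex_dist = R/2 = 1151.02/2 = 575.5 m

575.5 m


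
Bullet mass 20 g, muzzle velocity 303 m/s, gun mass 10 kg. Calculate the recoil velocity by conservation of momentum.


v_recoil = m_p * v_p / m_gun = 0.02 * 303 / 10 = 0.606 m/s

0.606 m/s


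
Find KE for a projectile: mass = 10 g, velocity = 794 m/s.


E = 0.5*m*v^2 = 0.5*0.01*794^2 = 3152 J

3152 J


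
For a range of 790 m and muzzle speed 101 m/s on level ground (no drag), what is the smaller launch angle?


sin(2*theta) = R*g/v0^2 = 790*9.81/101^2 = 0.75972, theta = arcsin(0.75972)/2 = 24.72°

24.72 degrees


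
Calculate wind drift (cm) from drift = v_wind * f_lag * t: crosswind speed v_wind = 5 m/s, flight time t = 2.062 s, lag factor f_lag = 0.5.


drift = v_wind * lag * t = 5 * 0.5 * 2.062 = 5.155 m ≈ 515.5 cm

515.5 cm


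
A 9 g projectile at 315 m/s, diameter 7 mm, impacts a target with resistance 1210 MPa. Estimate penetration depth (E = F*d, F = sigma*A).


A = pi*(d/2)^2 = pi*(7/2)^2 = 38.4845 mm^2
E = 0.5*m*v^2 = 0.5*0.009*315^2 = 446.512 J
depth = E/(sigma*A) = 446.512 J / (1210 MPa * 38.4845 mm^2) = 446.512/(1210 * 38.4845) m = 0.00958876 m ≈ 9.589 mm

9.589 mm


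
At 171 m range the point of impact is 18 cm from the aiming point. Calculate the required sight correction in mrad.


1 mrad subtends 1 cm per 10 m of range, so adj = error_cm / (dist_m / 10) = 18 / (171/10) = 1.053 mrad

1.053 mrad


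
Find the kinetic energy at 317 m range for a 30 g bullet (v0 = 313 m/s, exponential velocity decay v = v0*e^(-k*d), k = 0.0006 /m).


v = v0*exp(-k*d) = 313*exp(-0.0006*317) = 258.786 m/s
E = 0.5*m*v^2 = 0.5*0.03*258.786^2 = 1005 J

1005 J


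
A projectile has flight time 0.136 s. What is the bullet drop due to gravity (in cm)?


drop = 0.5*g*t^2 = 0.5*9.81*0.136^2 = 0.0907229 m ≈ 9.072 cm

9.072 cm


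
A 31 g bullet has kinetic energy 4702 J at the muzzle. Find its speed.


v = sqrt(2*E/m) = sqrt(2*4702/0.031) = 550.8 m/s

550.8 m/s


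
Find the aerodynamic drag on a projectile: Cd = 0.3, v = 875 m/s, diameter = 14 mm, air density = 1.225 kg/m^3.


A = pi*(d/2)^2 = pi*(14/2000)^2 = 1.53938e-04 m^2
Fd = 0.5*Cd*rho*A*v^2 = 0.5*0.3*1.225*1.53938e-04*875^2 = 21.66 N

21.66 N


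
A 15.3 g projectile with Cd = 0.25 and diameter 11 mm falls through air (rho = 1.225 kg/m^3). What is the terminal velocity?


A = pi*(d/2)^2 = pi*(11/2000)^2 = 9.50332e-05 m^2
vt = sqrt(2mg/(Cd*rho*A)) = sqrt(2*0.0153*9.81/(0.25 * 1.225 * 9.50332e-05)) = 101.6 m/s

101.6 m/s


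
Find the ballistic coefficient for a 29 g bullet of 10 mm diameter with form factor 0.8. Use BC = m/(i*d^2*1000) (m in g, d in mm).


BC = m/(i*d^2*1000) = 29/(0.8 * 10^2 * 1000) = 0.0003625

0.0003625


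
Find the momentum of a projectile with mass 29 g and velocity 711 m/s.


p = m*v = 0.029*711 = 20.62 kg·m/s

20.62 kg·m/s


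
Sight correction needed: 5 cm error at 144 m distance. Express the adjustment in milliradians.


1 mrad subtends 1 cm per 10 m of range, so adj = error_cm / (dist_m / 10) = 5 / (144/10) = 0.3472 mrad

0.3472 mrad


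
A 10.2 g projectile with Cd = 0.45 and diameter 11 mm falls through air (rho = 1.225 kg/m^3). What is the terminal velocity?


A = pi*(d/2)^2 = pi*(11/2000)^2 = 9.50332e-05 m^2
vt = sqrt(2mg/(Cd*rho*A)) = sqrt(2*0.0102*9.81/(0.45 * 1.225 * 9.50332e-05)) = 61.81 m/s

61.81 m/s


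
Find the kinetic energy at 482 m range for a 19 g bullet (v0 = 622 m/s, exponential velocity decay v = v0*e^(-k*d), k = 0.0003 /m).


v = v0*exp(-k*d) = 622*exp(-0.0003*482) = 538.259 m/s
E = 0.5*m*v^2 = 0.5*0.019*538.259^2 = 2752 J

2752 J


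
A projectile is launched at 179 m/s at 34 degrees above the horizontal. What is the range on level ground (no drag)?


R = v0^2 * sin(2*theta) / g = 179^2 * sin(2*34°) / 9.81 = 3028 m

3028 m


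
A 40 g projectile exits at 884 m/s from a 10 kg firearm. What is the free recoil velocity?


v_recoil = m_p * v_p / m_gun = 0.04 * 884 / 10 = 3.536 m/s

3.536 m/s


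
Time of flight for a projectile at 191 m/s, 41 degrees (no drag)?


T = 2*v0*sin(theta)/g = 2*191*sin(41°)/9.81 = 25.55 s

25.55 s


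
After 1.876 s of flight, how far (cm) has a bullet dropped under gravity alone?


drop = 0.5*g*t^2 = 0.5*9.81*1.876^2 = 17.2625 m ≈ 1726 cm

1726 cm


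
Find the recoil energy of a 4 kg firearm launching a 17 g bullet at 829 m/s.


v_r = m_p*v_p/m_gun = 0.017*829/4 = 3.52325 m/s, E_r = 0.5*m_gun*v_r^2 = 0.5*4*3.52325^2 = 24.83 J

24.83 J


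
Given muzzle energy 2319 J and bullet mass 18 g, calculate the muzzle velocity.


v = sqrt(2*E/m) = sqrt(2*2319/0.018) = 507.6 m/s

507.6 m/s


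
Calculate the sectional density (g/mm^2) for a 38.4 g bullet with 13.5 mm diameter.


SD = m/d^2 = 38.4/13.5^2 = 0.2107 g/mm^2

0.2107 g/mm^2


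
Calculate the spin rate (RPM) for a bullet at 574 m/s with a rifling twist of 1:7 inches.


twist_m = 7*0.0254 = 0.1778 m
spin = v/twist = 574/0.1778 = 3228.346 rev/s
RPM = spin*60 = 3228.346*60 ≈ 193701 RPM

193701 RPM


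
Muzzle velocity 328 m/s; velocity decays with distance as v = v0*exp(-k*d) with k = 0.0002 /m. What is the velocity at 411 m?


v = v0*exp(-k*d) = 328*exp(-0.0002*411) = 302.1 m/s

302.1 m/s


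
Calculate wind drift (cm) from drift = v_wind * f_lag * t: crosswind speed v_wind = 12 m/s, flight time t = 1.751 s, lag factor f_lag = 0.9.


drift = v_wind * lag * t = 12 * 0.9 * 1.751 = 18.9108 m ≈ 1891 cm

1891 cm


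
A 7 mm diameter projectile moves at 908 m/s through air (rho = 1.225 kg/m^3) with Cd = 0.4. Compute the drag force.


A = pi*(d/2)^2 = pi*(7/2000)^2 = 3.84845e-05 m^2
Fd = 0.5*Cd*rho*A*v^2 = 0.5*0.4*1.225*3.84845e-05*908^2 = 7.774 N

7.774 N


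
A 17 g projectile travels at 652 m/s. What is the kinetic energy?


E = 0.5*m*v^2 = 0.5*0.017*652^2 = 3613 J

3613 J


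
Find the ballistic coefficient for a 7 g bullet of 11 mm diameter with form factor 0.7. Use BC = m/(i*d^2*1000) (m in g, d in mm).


BC = m/(i*d^2*1000) = 7/(0.7 * 11^2 * 1000) = 8.264e-05

8.264e-05


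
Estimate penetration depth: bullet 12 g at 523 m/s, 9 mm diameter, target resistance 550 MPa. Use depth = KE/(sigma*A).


A = pi*(d/2)^2 = pi*(9/2)^2 = 63.6173 mm^2
E = 0.5*m*v^2 = 0.5*0.012*523^2 = 1641.17 J
depth = E/(sigma*A) = 1641.17 J / (550 MPa * 63.6173 mm^2) = 1641.17/(550 * 63.6173) m = 0.0469048 m ≈ 46.9 mm

46.9 mm


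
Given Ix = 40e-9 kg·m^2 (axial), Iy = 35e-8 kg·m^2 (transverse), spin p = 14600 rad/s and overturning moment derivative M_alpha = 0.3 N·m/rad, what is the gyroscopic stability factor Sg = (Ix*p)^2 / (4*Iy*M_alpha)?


Sg = Ix^2 * p^2 / (4 * Iy * M_alpha) = (40e-9)^2 * 14600^2 / (4 * 35e-8 * 0.3) = 0.812

0.812


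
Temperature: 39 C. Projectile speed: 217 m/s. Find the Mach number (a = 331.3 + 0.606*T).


a = 331.3 + 0.606*(39) = 354.934 m/s
M = v/a = 217/354.934 = 0.6114

0.6114


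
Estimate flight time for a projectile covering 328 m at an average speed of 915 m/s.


t = d/v = 328/915 = 0.3585 s

0.3585 s


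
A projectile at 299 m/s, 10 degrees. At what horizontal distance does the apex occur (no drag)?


R = v0^2*sin(2*theta)/g = 299^2*sin(2*10°)/9.81 = 3116.92 m
apex_dist = R/2 = 3116.92/2 = 1558 m

1558 m


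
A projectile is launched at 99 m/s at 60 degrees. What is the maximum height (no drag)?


H = (v0*sin(theta))^2 / (2g) = (99*sin(60°))^2 / (2*9.81) = 374.7 m

374.7 m


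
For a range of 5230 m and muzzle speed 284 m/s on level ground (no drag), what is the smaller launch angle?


sin(2*theta) = R*g/v0^2 = 5230*9.81/284^2 = 0.636113, theta = arcsin(0.636113)/2 = 19.75°

19.75 degrees


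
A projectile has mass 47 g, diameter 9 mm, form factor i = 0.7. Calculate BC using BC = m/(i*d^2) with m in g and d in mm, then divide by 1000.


BC = m/(i*d^2*1000) = 47/(0.7 * 9^2 * 1000) = 0.0008289

0.0008289


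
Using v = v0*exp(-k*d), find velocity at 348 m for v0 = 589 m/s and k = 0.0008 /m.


v = v0*exp(-k*d) = 589*exp(-0.0008*348) = 445.9 m/s

445.9 m/s


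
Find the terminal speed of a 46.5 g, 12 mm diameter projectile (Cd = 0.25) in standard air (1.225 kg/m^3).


A = pi*(d/2)^2 = pi*(12/2000)^2 = 1.13097e-04 m^2
vt = sqrt(2mg/(Cd*rho*A)) = sqrt(2*0.0465*9.81/(0.25 * 1.225 * 1.13097e-04)) = 162.3 m/s

162.3 m/s


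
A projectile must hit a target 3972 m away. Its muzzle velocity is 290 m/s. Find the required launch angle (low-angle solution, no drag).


sin(2*theta) = R*g/v0^2 = 3972*9.81/290^2 = 0.463321, theta = arcsin(0.463321)/2 = 13.8°

13.8 degrees


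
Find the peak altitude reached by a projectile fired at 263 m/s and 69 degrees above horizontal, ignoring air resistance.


H = (v0*sin(theta))^2 / (2g) = (263*sin(69°))^2 / (2*9.81) = 3073 m

3073 m


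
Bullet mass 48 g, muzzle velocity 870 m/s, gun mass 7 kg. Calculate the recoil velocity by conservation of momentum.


v_recoil = m_p * v_p / m_gun = 0.048 * 870 / 7 = 5.966 m/s

5.966 m/s


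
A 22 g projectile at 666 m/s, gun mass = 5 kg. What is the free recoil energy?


v_r = m_p*v_p/m_gun = 0.022*666/5 = 2.9304 m/s, E_r = 0.5*m_gun*v_r^2 = 0.5*5*2.9304^2 = 21.47 J

21.47 J


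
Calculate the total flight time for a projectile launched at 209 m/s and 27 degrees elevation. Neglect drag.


T = 2*v0*sin(theta)/g = 2*209*sin(27°)/9.81 = 19.34 s

19.34 s


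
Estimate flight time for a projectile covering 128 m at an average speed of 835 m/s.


t = d/v = 128/835 = 0.1533 s

0.1533 s


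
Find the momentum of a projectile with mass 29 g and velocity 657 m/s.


p = m*v = 0.029*657 = 19.05 kg·m/s

19.05 kg·m/s


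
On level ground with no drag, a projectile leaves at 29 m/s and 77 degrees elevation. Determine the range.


R = v0^2 * sin(2*theta) / g = 29^2 * sin(2*77°) / 9.81 = 37.58 m

37.58 m


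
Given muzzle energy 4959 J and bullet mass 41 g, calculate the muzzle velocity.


v = sqrt(2*E/m) = sqrt(2*4959/0.041) = 491.8 m/s

491.8 m/s


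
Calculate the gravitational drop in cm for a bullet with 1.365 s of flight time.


drop = 0.5*g*t^2 = 0.5*9.81*1.365^2 = 9.13912 m ≈ 913.9 cm

913.9 cm


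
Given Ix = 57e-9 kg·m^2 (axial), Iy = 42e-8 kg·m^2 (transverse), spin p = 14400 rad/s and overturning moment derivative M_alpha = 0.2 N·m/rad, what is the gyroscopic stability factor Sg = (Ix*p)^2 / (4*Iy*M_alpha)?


Sg = Ix^2 * p^2 / (4 * Iy * M_alpha) = (57e-9)^2 * 14400^2 / (4 * 42e-8 * 0.2) = 2.005

2.005


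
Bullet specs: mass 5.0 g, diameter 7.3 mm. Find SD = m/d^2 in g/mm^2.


SD = m/d^2 = 5.0/7.3^2 = 0.09383 g/mm^2

0.09383 g/mm^2


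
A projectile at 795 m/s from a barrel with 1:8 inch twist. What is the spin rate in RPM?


twist_m = 8*0.0254 = 0.2032 m
spin = v/twist = 795/0.2032 = 3912.402 rev/s
RPM = spin*60 = 3912.402*60 ≈ 234744 RPM

234744 RPM


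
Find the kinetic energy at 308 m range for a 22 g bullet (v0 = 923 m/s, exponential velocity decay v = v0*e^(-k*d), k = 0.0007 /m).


v = v0*exp(-k*d) = 923*exp(-0.0007*308) = 743.991 m/s
E = 0.5*m*v^2 = 0.5*0.022*743.991^2 = 6089 J

6089 J


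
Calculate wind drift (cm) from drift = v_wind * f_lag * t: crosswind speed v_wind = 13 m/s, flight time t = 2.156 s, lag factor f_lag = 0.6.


drift = v_wind * lag * t = 13 * 0.6 * 2.156 = 16.8168 m ≈ 1682 cm

1682 cm


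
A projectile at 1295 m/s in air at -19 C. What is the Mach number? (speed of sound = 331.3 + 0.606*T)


a = 331.3 + 0.606*(-19) = 319.786 m/s
M = v/a = 1295/319.786 = 4.05

4.05


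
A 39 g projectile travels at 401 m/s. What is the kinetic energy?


E = 0.5*m*v^2 = 0.5*0.039*401^2 = 3136 J

3136 J


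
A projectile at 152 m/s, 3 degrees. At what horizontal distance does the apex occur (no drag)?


R = v0^2*sin(2*theta)/g = 152^2*sin(2*3°)/9.81 = 246.18 m
apex_dist = R/2 = 246.18/2 = 123.1 m

123.1 m


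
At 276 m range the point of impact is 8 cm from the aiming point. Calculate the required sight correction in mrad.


1 mrad subtends 1 cm per 10 m of range, so adj = error_cm / (dist_m / 10) = 8 / (276/10) = 0.2899 mrad

0.2899 mrad


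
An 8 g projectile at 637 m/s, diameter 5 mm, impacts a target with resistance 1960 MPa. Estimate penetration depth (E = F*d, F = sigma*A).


A = pi*(d/2)^2 = pi*(5/2)^2 = 19.635 mm^2
E = 0.5*m*v^2 = 0.5*0.008*637^2 = 1623.08 J
depth = E/(sigma*A) = 1623.08 J / (1960 MPa * 19.635 mm^2) = 1623.08/(1960 * 19.635) m = 0.0421748 m ≈ 42.17 mm

42.17 mm
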